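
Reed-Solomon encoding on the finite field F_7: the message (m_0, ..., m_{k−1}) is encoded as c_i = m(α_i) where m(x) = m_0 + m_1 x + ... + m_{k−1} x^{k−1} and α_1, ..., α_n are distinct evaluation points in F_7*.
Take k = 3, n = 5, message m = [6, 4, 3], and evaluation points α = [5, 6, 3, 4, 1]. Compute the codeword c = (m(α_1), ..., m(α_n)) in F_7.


c = [3, 5, 3, 0, 6]

Message polynomial: m(x) = 6 + 4·x + 3·x^2 (mod 7).
For each evaluation point α_i, compute m(α_i) mod 7:
  α_1 = 5: Horner steps 3 → 5 → 3, so m(5) = 3.
  α_2 = 6: Horner steps 3 → 1 → 5, so m(6) = 5.
  α_3 = 3: Horner steps 3 → 6 → 3, so m(3) = 3.
  α_4 = 4: Horner steps 3 → 2 → 0, so m(4) = 0.
  α_5 = 1: Horner steps 3 → 0 → 6, so m(1) = 6.
Codeword c = [3, 5, 3, 0, 6] ∈ F_7^5.


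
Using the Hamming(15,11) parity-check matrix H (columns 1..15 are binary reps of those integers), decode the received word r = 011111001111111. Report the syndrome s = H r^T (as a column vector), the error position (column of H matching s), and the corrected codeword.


s = (1, 1, 1, 0)^T, error position = 14, corrected codeword c = 011111001111101

Compute s = H r^T mod 2 one row at a time:
  s_1 = 0 + 1 + 1 + 1 + 1 + 1 + 1 + 1 = 7 ≡ 1 (mod 2).
  s_2 = 1 + 1 + 1 + 0 + 1 + 1 + 1 + 1 = 7 ≡ 1 (mod 2).
  s_3 = 1 + 1 + 1 + 0 + 1 + 1 + 1 + 1 = 7 ≡ 1 (mod 2).
  s_4 = 0 + 1 + 1 + 0 + 1 + 1 + 1 + 1 = 6 ≡ 0 (mod 2).
s = (1, 1, 1, 0)^T — this equals column 14 of H (binary 1110), so error is at position 14.
Correct: flip bit 14 of r = 011111001111111 to get c = 011111001111101.


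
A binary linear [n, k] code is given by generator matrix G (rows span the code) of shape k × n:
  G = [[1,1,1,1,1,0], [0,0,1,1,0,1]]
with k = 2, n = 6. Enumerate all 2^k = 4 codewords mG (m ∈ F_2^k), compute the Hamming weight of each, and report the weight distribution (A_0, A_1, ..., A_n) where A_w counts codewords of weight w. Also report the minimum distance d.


Weight distribution: A_0 = 1, A_3 = 1, A_4 = 1, A_5 = 1. Minimum distance d = 3.

Enumerate all 2^2 = 4 messages m ∈ F_2^2.
For each, compute codeword c = mG in F_2^6, then tally its weight.
  m = 00 → c = 000000, weight = 0.
  m = 10 → c = 111110, weight = 5.
  m = 01 → c = 001101, weight = 3.
  m = 11 → c = 110011, weight = 4.
Tally weights:
  weight 0: 1 codewords.
  weight 3: 1 codewords.
  weight 4: 1 codewords.
  weight 5: 1 codewords.
Minimum distance d = smallest w > 0 with A_w > 0 = 3.
Sanity: Σ A_w = 4 = 2^2 = 4 ✓.


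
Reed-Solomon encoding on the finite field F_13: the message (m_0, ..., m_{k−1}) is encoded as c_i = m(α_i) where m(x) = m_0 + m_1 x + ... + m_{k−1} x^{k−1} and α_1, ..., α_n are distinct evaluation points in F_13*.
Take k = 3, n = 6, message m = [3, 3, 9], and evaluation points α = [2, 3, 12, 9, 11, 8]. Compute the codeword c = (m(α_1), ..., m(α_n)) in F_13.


c = [6, 2, 9, 5, 7, 5]

Message polynomial: m(x) = 3 + 3·x + 9·x^2 (mod 13).
For each evaluation point α_i, compute m(α_i) mod 13:
  α_1 = 2: Horner steps 9 → 8 → 6, so m(2) = 6.
  α_2 = 3: Horner steps 9 → 4 → 2, so m(3) = 2.
  α_3 = 12: Horner steps 9 → 7 → 9, so m(12) = 9.
  α_4 = 9: Horner steps 9 → 6 → 5, so m(9) = 5.
  α_5 = 11: Horner steps 9 → 11 → 7, so m(11) = 7.
  α_6 = 8: Horner steps 9 → 10 → 5, so m(8) = 5.
Codeword c = [6, 2, 9, 5, 7, 5] ∈ F_13^6.


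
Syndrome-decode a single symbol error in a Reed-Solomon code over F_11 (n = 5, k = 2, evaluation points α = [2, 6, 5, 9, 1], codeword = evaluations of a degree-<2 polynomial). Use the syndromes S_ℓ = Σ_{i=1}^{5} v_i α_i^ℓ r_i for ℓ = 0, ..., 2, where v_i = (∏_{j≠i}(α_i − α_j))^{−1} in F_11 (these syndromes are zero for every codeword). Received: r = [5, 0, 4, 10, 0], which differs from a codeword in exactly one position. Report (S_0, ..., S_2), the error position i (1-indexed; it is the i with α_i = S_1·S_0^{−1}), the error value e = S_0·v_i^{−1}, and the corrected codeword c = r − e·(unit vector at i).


S = (4, 4, 4), error at position 5, error magnitude e = 2, c = [5, 0, 4, 10, 9].

Step 1: column multipliers v_i = (∏_{j≠i}(α_i − α_j))^{−1} mod 11.
  i = 1 (α = 2): (2−6)(2−5)(2−9)(2−1) = (−4)·(−3)·(−7)·1 = −84 ≡ 4, so v_1 = 4^{−1} = 3 (mod 11).
  i = 2 (α = 6): (6−2)(6−5)(6−9)(6−1) = 4·1·(−3)·5 = −60 ≡ 6, so v_2 = 6^{−1} = 2 (mod 11).
  i = 3 (α = 5): (5−2)(5−6)(5−9)(5−1) = 3·(−1)·(−4)·4 = 48 ≡ 4, so v_3 = 4^{−1} = 3 (mod 11).
  i = 4 (α = 9): (9−2)(9−6)(9−5)(9−1) = 7·3·4·8 = 672 ≡ 1, so v_4 = 1^{−1} = 1 (mod 11).
  i = 5 (α = 1): (1−2)(1−6)(1−5)(1−9) = (−1)·(−5)·(−4)·(−8) = 160 ≡ 6, so v_5 = 6^{−1} = 2 (mod 11).
  v = [3, 2, 3, 1, 2].
Step 2: syndromes of r = [5, 0, 4, 10, 0] (all sums mod 11).
  S_0 = Σ v_i r_i = 3·5 + 2·0 + 3·4 + 1·10 + 2·0 = 37 ≡ 4.
  S_1 = Σ v_i α_i r_i = 3·2·5 + 2·6·0 + 3·5·4 + 1·9·10 + 2·1·0 = 180 ≡ 4.
  α_i^2 mod 11 = [4, 3, 3, 4, 1].
  S_2 = Σ v_i α_i^2 r_i = 3·4·5 + 2·3·0 + 3·3·4 + 1·4·10 + 2·1·0 = 136 ≡ 4.
  S = (4, 4, 4) ≠ 0, so r is not a codeword (an error is present).
Step 3: locate the error. For a single error e at position i, S_ℓ = v_i·e·α_i^ℓ, so α_err = S_1/S_0.
  S_0^{−1} = 4^{−1} = 3 (mod 11), so α_err = 4·3 = 12 ≡ 1 = α_5. Error position i = 5.
  Consistency check: S_2/S_1 = 4·3 = 12 ≡ 1 = α_err ✓ (single-error assumption holds).
Step 4: error magnitude e = S_0/v_5 = S_0·∏_{j≠5}(α_5 − α_j) = 4·6 = 24 ≡ 2 (mod 11).
Step 5: correct position 5: c_5 = r_5 − e = 0 − 2 ≡ 9 (mod 11). Hence c = [5, 0, 4, 10, 9].
  Check: interpolating c through the α_i gives m(x) = 2 + 7·x (degree < 2) with m(α_i) = c_i for every i, so c is indeed a codeword.


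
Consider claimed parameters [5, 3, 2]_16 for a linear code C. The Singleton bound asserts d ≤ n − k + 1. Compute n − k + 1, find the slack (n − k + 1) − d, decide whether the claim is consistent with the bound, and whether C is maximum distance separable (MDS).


Singleton RHS = n − k + 1 = 3, slack = 1, bound satisfied, not MDS.

Singleton bound: d ≤ n − k + 1.
Here n = 5, k = 3, so n − k + 1 = 3.
Given d = 2, check d ≤ 3: YES.
Slack = (n − k + 1) − d = 1.
The code is NOT MDS (slack = 1 > 0).
Description: the claimed parameters are [5, 3, 2]_16; such a code would be non-MDS.


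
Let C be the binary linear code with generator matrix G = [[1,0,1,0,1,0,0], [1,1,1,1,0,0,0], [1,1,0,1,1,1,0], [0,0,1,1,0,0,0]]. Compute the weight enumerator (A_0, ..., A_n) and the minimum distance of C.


Weight distribution: A_0 = 1, A_2 = 4, A_3 = 6, A_4 = 3, A_5 = 2. Minimum distance d = 2.

Enumerate all 2^4 = 16 messages m ∈ F_2^4.
For each, compute codeword c = mG in F_2^7, then tally its weight.
  m = 0000 → c = 0000000, weight = 0.
  m = 1000 → c = 1010100, weight = 3.
  m = 0100 → c = 1111000, weight = 4.
  m = 1100 → c = 0101100, weight = 3.
  m = 0010 → c = 1101110, weight = 5.
  m = 1010 → c = 0111010, weight = 4.
  m = 0110 → c = 0010110, weight = 3.
  m = 1110 → c = 1000010, weight = 2.
  m = 0001 → c = 0011000, weight = 2.
  m = 1001 → c = 1001100, weight = 3.
  m = 0101 → c = 1100000, weight = 2.
  m = 1101 → c = 0110100, weight = 3.
  m = 0011 → c = 1110110, weight = 5.
  m = 1011 → c = 0100010, weight = 2.
  m = 0111 → c = 0001110, weight = 3.
  m = 1111 → c = 1011010, weight = 4.
Tally weights:
  weight 0: 1 codewords.
  weight 2: 4 codewords.
  weight 3: 6 codewords.
  weight 4: 3 codewords.
  weight 5: 2 codewords.
Minimum distance d = smallest w > 0 with A_w > 0 = 2.
Sanity: Σ A_w = 16 = 2^4 = 16 ✓.


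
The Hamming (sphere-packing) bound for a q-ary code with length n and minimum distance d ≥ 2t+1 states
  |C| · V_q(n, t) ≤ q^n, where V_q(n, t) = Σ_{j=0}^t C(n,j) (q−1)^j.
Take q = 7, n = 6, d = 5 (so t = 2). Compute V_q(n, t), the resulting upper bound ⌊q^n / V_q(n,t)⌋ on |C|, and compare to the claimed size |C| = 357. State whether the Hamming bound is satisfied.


V_q(n, t) = 577, q^n = 117649, Hamming bound = 203, |C| = 357 > bound (violated).

Step 1: Compute V_q(n, t) = Σ_{j=0}^2 C(n, j) (q−1)^j.
  j = 0: C(6,0)·(6)^0 = 1·1 = 1.
  j = 1: C(6,1)·(6)^1 = 6·6 = 36.
  j = 2: C(6,2)·(6)^2 = 15·36 = 540.
  V_q(n, t) = 1 + 36 + 540 = 577.
Step 2: q^n = 7^6 = 117649.
Step 3: Hamming bound ⌊q^n / V_q(n,t)⌋ = ⌊117649/577⌋ = 203.
Step 4: Compare |C| = 357 to 203: violated.
The claimed |C| lies above the Hamming bound, so no 7-ary code of length 6 with d ≥ 5 can have 357 codewords.


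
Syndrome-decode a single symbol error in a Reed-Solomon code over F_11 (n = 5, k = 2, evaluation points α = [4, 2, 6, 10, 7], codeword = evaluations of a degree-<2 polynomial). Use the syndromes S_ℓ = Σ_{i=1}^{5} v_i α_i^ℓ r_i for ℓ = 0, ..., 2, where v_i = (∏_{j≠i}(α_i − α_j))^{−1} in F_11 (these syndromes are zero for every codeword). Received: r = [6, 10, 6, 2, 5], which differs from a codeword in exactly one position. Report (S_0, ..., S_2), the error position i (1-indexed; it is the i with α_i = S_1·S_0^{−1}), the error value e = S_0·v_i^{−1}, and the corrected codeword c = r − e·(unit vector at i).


S = (4, 5, 9), error at position 1, error magnitude e = 9, c = [8, 10, 6, 2, 5].

Step 1: column multipliers v_i = (∏_{j≠i}(α_i − α_j))^{−1} mod 11.
  i = 1 (α = 4): (4−2)(4−6)(4−10)(4−7) = 2·(−2)·(−6)·(−3) = −72 ≡ 5, so v_1 = 5^{−1} = 9 (mod 11).
  i = 2 (α = 2): (2−4)(2−6)(2−10)(2−7) = (−2)·(−4)·(−8)·(−5) = 320 ≡ 1, so v_2 = 1^{−1} = 1 (mod 11).
  i = 3 (α = 6): (6−4)(6−2)(6−10)(6−7) = 2·4·(−4)·(−1) = 32 ≡ 10, so v_3 = 10^{−1} = 10 (mod 11).
  i = 4 (α = 10): (10−4)(10−2)(10−6)(10−7) = 6·8·4·3 = 576 ≡ 4, so v_4 = 4^{−1} = 3 (mod 11).
  i = 5 (α = 7): (7−4)(7−2)(7−6)(7−10) = 3·5·1·(−3) = −45 ≡ 10, so v_5 = 10^{−1} = 10 (mod 11).
  v = [9, 1, 10, 3, 10].
Step 2: syndromes of r = [6, 10, 6, 2, 5] (all sums mod 11).
  S_0 = Σ v_i r_i = 9·6 + 1·10 + 10·6 + 3·2 + 10·5 = 180 ≡ 4.
  S_1 = Σ v_i α_i r_i = 9·4·6 + 1·2·10 + 10·6·6 + 3·10·2 + 10·7·5 = 1006 ≡ 5.
  α_i^2 mod 11 = [5, 4, 3, 1, 5].
  S_2 = Σ v_i α_i^2 r_i = 9·5·6 + 1·4·10 + 10·3·6 + 3·1·2 + 10·5·5 = 746 ≡ 9.
  S = (4, 5, 9) ≠ 0, so r is not a codeword (an error is present).
Step 3: locate the error. For a single error e at position i, S_ℓ = v_i·e·α_i^ℓ, so α_err = S_1/S_0.
  S_0^{−1} = 4^{−1} = 3 (mod 11), so α_err = 5·3 = 15 ≡ 4 = α_1. Error position i = 1.
  Consistency check: S_2/S_1 = 9·9 = 81 ≡ 4 = α_err ✓ (single-error assumption holds).
Step 4: error magnitude e = S_0/v_1 = S_0·∏_{j≠1}(α_1 − α_j) = 4·5 = 20 ≡ 9 (mod 11).
Step 5: correct position 1: c_1 = r_1 − e = 6 − 9 ≡ 8 (mod 11). Hence c = [8, 10, 6, 2, 5].
  Check: interpolating c through the α_i gives m(x) = 1 + 10·x (degree < 2) with m(α_i) = c_i for every i, so c is indeed a codeword.


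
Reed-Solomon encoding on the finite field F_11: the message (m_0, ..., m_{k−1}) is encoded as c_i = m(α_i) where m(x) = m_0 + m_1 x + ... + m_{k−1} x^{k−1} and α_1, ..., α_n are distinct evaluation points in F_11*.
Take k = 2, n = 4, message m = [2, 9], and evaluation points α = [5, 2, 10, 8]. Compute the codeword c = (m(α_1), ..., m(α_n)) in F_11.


c = [3, 9, 4, 8]

Message polynomial: m(x) = 2 + 9·x (mod 11).
For each evaluation point α_i, compute m(α_i) mod 11:
  α_1 = 5: Horner steps 9 → 3, so m(5) = 3.
  α_2 = 2: Horner steps 9 → 9, so m(2) = 9.
  α_3 = 10: Horner steps 9 → 4, so m(10) = 4.
  α_4 = 8: Horner steps 9 → 8, so m(8) = 8.
Codeword c = [3, 9, 4, 8] ∈ F_11^4.


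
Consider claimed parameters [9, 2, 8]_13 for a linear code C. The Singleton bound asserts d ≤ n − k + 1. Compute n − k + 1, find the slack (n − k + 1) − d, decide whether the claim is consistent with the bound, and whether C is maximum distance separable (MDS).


Singleton RHS = n − k + 1 = 8, slack = 0, bound satisfied, MDS.

Singleton bound: d ≤ n − k + 1.
Here n = 9, k = 2, so n − k + 1 = 8.
Given d = 8, check d ≤ 8: YES.
Slack = (n − k + 1) − d = 0.
The code is MDS (slack = 0).
Description: the claimed parameters are [9, 2, 8]_13; such a code would be MDS (meets Singleton bound).


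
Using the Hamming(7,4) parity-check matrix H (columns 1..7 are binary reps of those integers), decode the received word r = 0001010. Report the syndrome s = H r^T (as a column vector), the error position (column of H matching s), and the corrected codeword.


s = (0, 1, 0)^T, error position = 2, corrected codeword c = 0101010

Compute s = H r^T mod 2 one row at a time:
  s_1 = 1 + 0 + 1 + 0 = 2 ≡ 0 (mod 2).
  s_2 = 0 + 0 + 1 + 0 = 1 ≡ 1 (mod 2).
  s_3 = 0 + 0 + 0 + 0 = 0 ≡ 0 (mod 2).
s = (0, 1, 0)^T — this equals column 2 of H (binary 010), so error is at position 2.
Correct: flip bit 2 of r = 0001010 to get c = 0101010.


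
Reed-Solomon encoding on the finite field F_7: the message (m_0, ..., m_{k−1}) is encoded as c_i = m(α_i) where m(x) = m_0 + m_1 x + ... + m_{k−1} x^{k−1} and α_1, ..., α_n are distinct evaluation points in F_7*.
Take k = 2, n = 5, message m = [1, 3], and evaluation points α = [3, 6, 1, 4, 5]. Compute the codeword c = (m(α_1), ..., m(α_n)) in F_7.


c = [3, 5, 4, 6, 2]

Message polynomial: m(x) = 1 + 3·x (mod 7).
For each evaluation point α_i, compute m(α_i) mod 7:
  α_1 = 3: Horner steps 3 → 3, so m(3) = 3.
  α_2 = 6: Horner steps 3 → 5, so m(6) = 5.
  α_3 = 1: Horner steps 3 → 4, so m(1) = 4.
  α_4 = 4: Horner steps 3 → 6, so m(4) = 6.
  α_5 = 5: Horner steps 3 → 2, so m(5) = 2.
Codeword c = [3, 5, 4, 6, 2] ∈ F_7^5.


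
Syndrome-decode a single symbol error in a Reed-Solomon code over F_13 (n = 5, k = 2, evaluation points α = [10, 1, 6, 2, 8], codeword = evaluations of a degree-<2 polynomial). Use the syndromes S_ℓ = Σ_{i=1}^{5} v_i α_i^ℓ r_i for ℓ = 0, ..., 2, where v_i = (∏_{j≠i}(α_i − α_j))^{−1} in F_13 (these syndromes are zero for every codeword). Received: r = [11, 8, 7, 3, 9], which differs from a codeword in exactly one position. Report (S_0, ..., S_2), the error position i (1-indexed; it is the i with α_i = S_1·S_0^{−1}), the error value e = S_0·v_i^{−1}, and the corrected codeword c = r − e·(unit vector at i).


S = (2, 2, 2), error at position 2, error magnitude e = 6, c = [11, 2, 7, 3, 9].

Step 1: column multipliers v_i = (∏_{j≠i}(α_i − α_j))^{−1} mod 13.
  i = 1 (α = 10): (10−1)(10−6)(10−2)(10−8) = 9·4·8·2 = 576 ≡ 4, so v_1 = 4^{−1} = 10 (mod 13).
  i = 2 (α = 1): (1−10)(1−6)(1−2)(1−8) = (−9)·(−5)·(−1)·(−7) = 315 ≡ 3, so v_2 = 3^{−1} = 9 (mod 13).
  i = 3 (α = 6): (6−10)(6−1)(6−2)(6−8) = (−4)·5·4·(−2) = 160 ≡ 4, so v_3 = 4^{−1} = 10 (mod 13).
  i = 4 (α = 2): (2−10)(2−1)(2−6)(2−8) = (−8)·1·(−4)·(−6) = −192 ≡ 3, so v_4 = 3^{−1} = 9 (mod 13).
  i = 5 (α = 8): (8−10)(8−1)(8−6)(8−2) = (−2)·7·2·6 = −168 ≡ 1, so v_5 = 1^{−1} = 1 (mod 13).
  v = [10, 9, 10, 9, 1].
Step 2: syndromes of r = [11, 8, 7, 3, 9] (all sums mod 13).
  S_0 = Σ v_i r_i = 10·11 + 9·8 + 10·7 + 9·3 + 1·9 = 288 ≡ 2.
  S_1 = Σ v_i α_i r_i = 10·10·11 + 9·1·8 + 10·6·7 + 9·2·3 + 1·8·9 = 1718 ≡ 2.
  α_i^2 mod 13 = [9, 1, 10, 4, 12].
  S_2 = Σ v_i α_i^2 r_i = 10·9·11 + 9·1·8 + 10·10·7 + 9·4·3 + 1·12·9 = 1978 ≡ 2.
  S = (2, 2, 2) ≠ 0, so r is not a codeword (an error is present).
Step 3: locate the error. For a single error e at position i, S_ℓ = v_i·e·α_i^ℓ, so α_err = S_1/S_0.
  S_0^{−1} = 2^{−1} = 7 (mod 13), so α_err = 2·7 = 14 ≡ 1 = α_2. Error position i = 2.
  Consistency check: S_2/S_1 = 2·7 = 14 ≡ 1 = α_err ✓ (single-error assumption holds).
Step 4: error magnitude e = S_0/v_2 = S_0·∏_{j≠2}(α_2 − α_j) = 2·3 = 6 ≡ 6 (mod 13).
Step 5: correct position 2: c_2 = r_2 − e = 8 − 6 ≡ 2 (mod 13). Hence c = [11, 2, 7, 3, 9].
  Check: interpolating c through the α_i gives m(x) = 1 + 1·x (degree < 2) with m(α_i) = c_i for every i, so c is indeed a codeword.


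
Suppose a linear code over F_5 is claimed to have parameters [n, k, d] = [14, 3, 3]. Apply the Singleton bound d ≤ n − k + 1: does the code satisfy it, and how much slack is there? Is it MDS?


Singleton RHS = n − k + 1 = 12, slack = 9, bound satisfied, not MDS.

Singleton bound: d ≤ n − k + 1.
Here n = 14, k = 3, so n − k + 1 = 12.
Given d = 3, check d ≤ 12: YES.
Slack = (n − k + 1) − d = 9.
The code is NOT MDS (slack = 9 > 0).
Description: the claimed parameters are [14, 3, 3]_5; such a code would be non-MDS.


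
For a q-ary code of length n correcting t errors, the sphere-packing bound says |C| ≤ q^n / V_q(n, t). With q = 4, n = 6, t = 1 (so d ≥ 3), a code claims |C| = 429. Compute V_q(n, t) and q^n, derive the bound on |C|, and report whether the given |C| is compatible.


V_q(n, t) = 19, q^n = 4096, Hamming bound = 215, |C| = 429 > bound (violated).

Step 1: Compute V_q(n, t) = Σ_{j=0}^1 C(n, j) (q−1)^j.
  j = 0: C(6,0)·(3)^0 = 1·1 = 1.
  j = 1: C(6,1)·(3)^1 = 6·3 = 18.
  V_q(n, t) = 1 + 18 = 19.
Step 2: q^n = 4^6 = 4096.
Step 3: Hamming bound ⌊q^n / V_q(n,t)⌋ = ⌊4096/19⌋ = 215.
Step 4: Compare |C| = 429 to 215: violated.
The claimed |C| lies above the Hamming bound, so no 4-ary code of length 6 with d ≥ 3 can have 429 codewords.


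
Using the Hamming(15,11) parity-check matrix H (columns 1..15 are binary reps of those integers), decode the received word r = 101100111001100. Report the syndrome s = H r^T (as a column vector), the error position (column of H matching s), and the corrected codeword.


s = (0, 0, 0, 1)^T, error position = 1, corrected codeword c = 001100111001100

Compute s = H r^T mod 2 one row at a time:
  s_1 = 1 + 1 + 0 + 0 + 1 + 1 + 0 + 0 = 4 ≡ 0 (mod 2).
  s_2 = 1 + 0 + 0 + 1 + 1 + 1 + 0 + 0 = 4 ≡ 0 (mod 2).
  s_3 = 0 + 1 + 0 + 1 + 0 + 0 + 0 + 0 = 2 ≡ 0 (mod 2).
  s_4 = 1 + 1 + 0 + 1 + 1 + 0 + 1 + 0 = 5 ≡ 1 (mod 2).
s = (0, 0, 0, 1)^T — this equals column 1 of H (binary 0001), so error is at position 1.
Correct: flip bit 1 of r = 101100111001100 to get c = 001100111001100.


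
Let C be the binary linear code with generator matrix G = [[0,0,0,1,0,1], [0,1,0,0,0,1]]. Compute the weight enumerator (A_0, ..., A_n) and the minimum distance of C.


Weight distribution: A_0 = 1, A_2 = 3. Minimum distance d = 2.

Enumerate all 2^2 = 4 messages m ∈ F_2^2.
For each, compute codeword c = mG in F_2^6, then tally its weight.
  m = 00 → c = 000000, weight = 0.
  m = 10 → c = 000101, weight = 2.
  m = 01 → c = 010001, weight = 2.
  m = 11 → c = 010100, weight = 2.
Tally weights:
  weight 0: 1 codewords.
  weight 2: 3 codewords.
Minimum distance d = smallest w > 0 with A_w > 0 = 2.
Sanity: Σ A_w = 4 = 2^2 = 4 ✓.


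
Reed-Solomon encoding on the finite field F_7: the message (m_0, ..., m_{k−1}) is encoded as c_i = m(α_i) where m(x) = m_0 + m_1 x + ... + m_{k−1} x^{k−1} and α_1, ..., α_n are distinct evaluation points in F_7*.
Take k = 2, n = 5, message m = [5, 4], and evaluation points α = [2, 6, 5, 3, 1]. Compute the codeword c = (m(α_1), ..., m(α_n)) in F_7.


c = [6, 1, 4, 3, 2]

Message polynomial: m(x) = 5 + 4·x (mod 7).
For each evaluation point α_i, compute m(α_i) mod 7:
  α_1 = 2: Horner steps 4 → 6, so m(2) = 6.
  α_2 = 6: Horner steps 4 → 1, so m(6) = 1.
  α_3 = 5: Horner steps 4 → 4, so m(5) = 4.
  α_4 = 3: Horner steps 4 → 3, so m(3) = 3.
  α_5 = 1: Horner steps 4 → 2, so m(1) = 2.
Codeword c = [6, 1, 4, 3, 2] ∈ F_7^5.


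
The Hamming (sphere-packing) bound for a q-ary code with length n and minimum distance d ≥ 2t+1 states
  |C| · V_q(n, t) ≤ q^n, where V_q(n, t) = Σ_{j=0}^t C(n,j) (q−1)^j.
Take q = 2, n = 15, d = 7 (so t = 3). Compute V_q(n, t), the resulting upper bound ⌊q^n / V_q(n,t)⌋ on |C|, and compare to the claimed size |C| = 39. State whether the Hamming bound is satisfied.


V_q(n, t) = 576, q^n = 32768, Hamming bound = 56, |C| = 39 ≤ bound (satisfied).

Step 1: Compute V_q(n, t) = Σ_{j=0}^3 C(n, j) (q−1)^j.
  j = 0: C(15,0)·(1)^0 = 1·1 = 1.
  j = 1: C(15,1)·(1)^1 = 15·1 = 15.
  j = 2: C(15,2)·(1)^2 = 105·1 = 105.
  j = 3: C(15,3)·(1)^3 = 455·1 = 455.
  V_q(n, t) = 1 + 15 + 105 + 455 = 576.
Step 2: q^n = 2^15 = 32768.
Step 3: Hamming bound ⌊q^n / V_q(n,t)⌋ = ⌊32768/576⌋ = 56.
Step 4: Compare |C| = 39 to 56: satisfied.
The claimed |C| lies below the Hamming bound.


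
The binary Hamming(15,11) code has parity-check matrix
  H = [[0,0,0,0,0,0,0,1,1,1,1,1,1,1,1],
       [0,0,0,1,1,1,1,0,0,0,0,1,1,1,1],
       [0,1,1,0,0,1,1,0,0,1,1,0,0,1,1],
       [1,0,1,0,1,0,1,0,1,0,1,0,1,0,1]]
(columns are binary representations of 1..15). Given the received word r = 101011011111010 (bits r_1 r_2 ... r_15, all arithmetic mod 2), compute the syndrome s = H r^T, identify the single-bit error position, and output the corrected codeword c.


s = (0, 0, 1, 1)^T, error position = 3, corrected codeword c = 100011011111010

Compute s = H r^T mod 2 one row at a time:
  s_1 = 1 + 1 + 1 + 1 + 1 + 0 + 1 + 0 = 6 ≡ 0 (mod 2).
  s_2 = 0 + 1 + 1 + 0 + 1 + 0 + 1 + 0 = 4 ≡ 0 (mod 2).
  s_3 = 0 + 1 + 1 + 0 + 1 + 1 + 1 + 0 = 5 ≡ 1 (mod 2).
  s_4 = 1 + 1 + 1 + 0 + 1 + 1 + 0 + 0 = 5 ≡ 1 (mod 2).
s = (0, 0, 1, 1)^T — this equals column 3 of H (binary 0011), so error is at position 3.
Correct: flip bit 3 of r = 101011011111010 to get c = 100011011111010.


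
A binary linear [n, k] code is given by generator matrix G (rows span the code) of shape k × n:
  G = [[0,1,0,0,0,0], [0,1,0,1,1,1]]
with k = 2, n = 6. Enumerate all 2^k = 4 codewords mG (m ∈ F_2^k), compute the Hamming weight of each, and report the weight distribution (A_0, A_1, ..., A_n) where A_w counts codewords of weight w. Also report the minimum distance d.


Weight distribution: A_0 = 1, A_1 = 1, A_3 = 1, A_4 = 1. Minimum distance d = 1.

Enumerate all 2^2 = 4 messages m ∈ F_2^2.
For each, compute codeword c = mG in F_2^6, then tally its weight.
  m = 00 → c = 000000, weight = 0.
  m = 10 → c = 010000, weight = 1.
  m = 01 → c = 010111, weight = 4.
  m = 11 → c = 000111, weight = 3.
Tally weights:
  weight 0: 1 codewords.
  weight 1: 1 codewords.
  weight 3: 1 codewords.
  weight 4: 1 codewords.
Minimum distance d = smallest w > 0 with A_w > 0 = 1.
Sanity: Σ A_w = 4 = 2^2 = 4 ✓.


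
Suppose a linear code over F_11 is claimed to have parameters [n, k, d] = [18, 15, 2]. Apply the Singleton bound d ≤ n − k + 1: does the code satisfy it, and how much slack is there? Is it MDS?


Singleton RHS = n − k + 1 = 4, slack = 2, bound satisfied, not MDS.

Singleton bound: d ≤ n − k + 1.
Here n = 18, k = 15, so n − k + 1 = 4.
Given d = 2, check d ≤ 4: YES.
Slack = (n − k + 1) − d = 2.
The code is NOT MDS (slack = 2 > 0).
Description: the claimed parameters are [18, 15, 2]_11; such a code would be non-MDS.


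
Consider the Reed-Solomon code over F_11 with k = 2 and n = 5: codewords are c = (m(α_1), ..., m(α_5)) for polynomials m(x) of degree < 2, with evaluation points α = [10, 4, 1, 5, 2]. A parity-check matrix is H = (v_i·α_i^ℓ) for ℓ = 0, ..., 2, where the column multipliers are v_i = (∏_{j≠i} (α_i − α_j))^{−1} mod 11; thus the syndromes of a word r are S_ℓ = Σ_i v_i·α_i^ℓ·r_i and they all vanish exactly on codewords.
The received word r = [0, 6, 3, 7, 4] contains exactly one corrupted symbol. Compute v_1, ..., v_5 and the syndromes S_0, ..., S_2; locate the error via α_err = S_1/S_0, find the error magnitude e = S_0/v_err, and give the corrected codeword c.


S = (8, 3, 8), error at position 1, error magnitude e = 10, c = [1, 6, 3, 7, 4].

Step 1: column multipliers v_i = (∏_{j≠i}(α_i − α_j))^{−1} mod 11.
  i = 1 (α = 10): (10−4)(10−1)(10−5)(10−2) = 6·9·5·8 = 2160 ≡ 4, so v_1 = 4^{−1} = 3 (mod 11).
  i = 2 (α = 4): (4−10)(4−1)(4−5)(4−2) = (−6)·3·(−1)·2 = 36 ≡ 3, so v_2 = 3^{−1} = 4 (mod 11).
  i = 3 (α = 1): (1−10)(1−4)(1−5)(1−2) = (−9)·(−3)·(−4)·(−1) = 108 ≡ 9, so v_3 = 9^{−1} = 5 (mod 11).
  i = 4 (α = 5): (5−10)(5−4)(5−1)(5−2) = (−5)·1·4·3 = −60 ≡ 6, so v_4 = 6^{−1} = 2 (mod 11).
  i = 5 (α = 2): (2−10)(2−4)(2−1)(2−5) = (−8)·(−2)·1·(−3) = −48 ≡ 7, so v_5 = 7^{−1} = 8 (mod 11).
  v = [3, 4, 5, 2, 8].
Step 2: syndromes of r = [0, 6, 3, 7, 4] (all sums mod 11).
  S_0 = Σ v_i r_i = 3·0 + 4·6 + 5·3 + 2·7 + 8·4 = 85 ≡ 8.
  S_1 = Σ v_i α_i r_i = 3·10·0 + 4·4·6 + 5·1·3 + 2·5·7 + 8·2·4 = 245 ≡ 3.
  α_i^2 mod 11 = [1, 5, 1, 3, 4].
  S_2 = Σ v_i α_i^2 r_i = 3·1·0 + 4·5·6 + 5·1·3 + 2·3·7 + 8·4·4 = 305 ≡ 8.
  S = (8, 3, 8) ≠ 0, so r is not a codeword (an error is present).
Step 3: locate the error. For a single error e at position i, S_ℓ = v_i·e·α_i^ℓ, so α_err = S_1/S_0.
  S_0^{−1} = 8^{−1} = 7 (mod 11), so α_err = 3·7 = 21 ≡ 10 = α_1. Error position i = 1.
  Consistency check: S_2/S_1 = 8·4 = 32 ≡ 10 = α_err ✓ (single-error assumption holds).
Step 4: error magnitude e = S_0/v_1 = S_0·∏_{j≠1}(α_1 − α_j) = 8·4 = 32 ≡ 10 (mod 11).
Step 5: correct position 1: c_1 = r_1 − e = 0 − 10 ≡ 1 (mod 11). Hence c = [1, 6, 3, 7, 4].
  Check: interpolating c through the α_i gives m(x) = 2 + 1·x (degree < 2) with m(α_i) = c_i for every i, so c is indeed a codeword.


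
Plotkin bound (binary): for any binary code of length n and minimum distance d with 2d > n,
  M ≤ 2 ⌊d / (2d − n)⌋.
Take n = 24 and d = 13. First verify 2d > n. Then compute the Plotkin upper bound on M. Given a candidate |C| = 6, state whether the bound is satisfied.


Plotkin bound M ≤ 12; given |C| = 6 ≤ bound (satisfied).

Check applicability: 2d = 26, n = 24.
2d − n = 2 > 0, so Plotkin applies.
Compute d/(2d−n) = 13/2 ≈ 6.5000.
⌊d/(2d−n)⌋ = 6.
Plotkin bound: M ≤ 2·6 = 12.
Given |C| = 6, check: satisfied.
This |C| is below the Plotkin bound.


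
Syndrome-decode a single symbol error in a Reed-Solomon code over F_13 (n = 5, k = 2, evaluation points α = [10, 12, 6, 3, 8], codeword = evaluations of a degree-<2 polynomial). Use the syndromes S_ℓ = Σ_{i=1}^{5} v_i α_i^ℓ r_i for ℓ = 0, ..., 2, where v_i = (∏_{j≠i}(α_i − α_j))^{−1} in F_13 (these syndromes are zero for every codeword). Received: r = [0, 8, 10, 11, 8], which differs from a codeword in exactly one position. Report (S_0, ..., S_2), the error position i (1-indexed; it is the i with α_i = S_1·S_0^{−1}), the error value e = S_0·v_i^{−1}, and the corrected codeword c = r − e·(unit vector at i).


S = (8, 12, 5), error at position 5, error magnitude e = 3, c = [0, 8, 10, 11, 5].

Step 1: column multipliers v_i = (∏_{j≠i}(α_i − α_j))^{−1} mod 13.
  i = 1 (α = 10): (10−12)(10−6)(10−3)(10−8) = (−2)·4·7·2 = −112 ≡ 5, so v_1 = 5^{−1} = 8 (mod 13).
  i = 2 (α = 12): (12−10)(12−6)(12−3)(12−8) = 2·6·9·4 = 432 ≡ 3, so v_2 = 3^{−1} = 9 (mod 13).
  i = 3 (α = 6): (6−10)(6−12)(6−3)(6−8) = (−4)·(−6)·3·(−2) = −144 ≡ 12, so v_3 = 12^{−1} = 12 (mod 13).
  i = 4 (α = 3): (3−10)(3−12)(3−6)(3−8) = (−7)·(−9)·(−3)·(−5) = 945 ≡ 9, so v_4 = 9^{−1} = 3 (mod 13).
  i = 5 (α = 8): (8−10)(8−12)(8−6)(8−3) = (−2)·(−4)·2·5 = 80 ≡ 2, so v_5 = 2^{−1} = 7 (mod 13).
  v = [8, 9, 12, 3, 7].
Step 2: syndromes of r = [0, 8, 10, 11, 8] (all sums mod 13).
  S_0 = Σ v_i r_i = 8·0 + 9·8 + 12·10 + 3·11 + 7·8 = 281 ≡ 8.
  S_1 = Σ v_i α_i r_i = 8·10·0 + 9·12·8 + 12·6·10 + 3·3·11 + 7·8·8 = 2131 ≡ 12.
  α_i^2 mod 13 = [9, 1, 10, 9, 12].
  S_2 = Σ v_i α_i^2 r_i = 8·9·0 + 9·1·8 + 12·10·10 + 3·9·11 + 7·12·8 = 2241 ≡ 5.
  S = (8, 12, 5) ≠ 0, so r is not a codeword (an error is present).
Step 3: locate the error. For a single error e at position i, S_ℓ = v_i·e·α_i^ℓ, so α_err = S_1/S_0.
  S_0^{−1} = 8^{−1} = 5 (mod 13), so α_err = 12·5 = 60 ≡ 8 = α_5. Error position i = 5.
  Consistency check: S_2/S_1 = 5·12 = 60 ≡ 8 = α_err ✓ (single-error assumption holds).
Step 4: error magnitude e = S_0/v_5 = S_0·∏_{j≠5}(α_5 − α_j) = 8·2 = 16 ≡ 3 (mod 13).
Step 5: correct position 5: c_5 = r_5 − e = 8 − 3 ≡ 5 (mod 13). Hence c = [0, 8, 10, 11, 5].
  Check: interpolating c through the α_i gives m(x) = 12 + 4·x (degree < 2) with m(α_i) = c_i for every i, so c is indeed a codeword.


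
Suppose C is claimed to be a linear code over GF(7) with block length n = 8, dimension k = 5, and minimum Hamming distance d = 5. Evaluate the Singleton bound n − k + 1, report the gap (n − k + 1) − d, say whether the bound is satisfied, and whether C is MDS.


Singleton RHS = n − k + 1 = 4, slack = -1, bound violated (no such code; not MDS).

Singleton bound: d ≤ n − k + 1.
Here n = 8, k = 5, so n − k + 1 = 4.
Given d = 5, check d ≤ 4: NO.
Slack = (n − k + 1) − d = -1.
The slack is negative: d = 5 exceeds n − k + 1 = 4 by 1, so the Singleton bound is violated and no linear [8, 5, 5]_7 code can exist. In particular it is not MDS (MDS requires d = n − k + 1 exactly).
Description: the claimed parameters are [8, 5, 5]_7; such a code would be impossible (violates the Singleton bound).


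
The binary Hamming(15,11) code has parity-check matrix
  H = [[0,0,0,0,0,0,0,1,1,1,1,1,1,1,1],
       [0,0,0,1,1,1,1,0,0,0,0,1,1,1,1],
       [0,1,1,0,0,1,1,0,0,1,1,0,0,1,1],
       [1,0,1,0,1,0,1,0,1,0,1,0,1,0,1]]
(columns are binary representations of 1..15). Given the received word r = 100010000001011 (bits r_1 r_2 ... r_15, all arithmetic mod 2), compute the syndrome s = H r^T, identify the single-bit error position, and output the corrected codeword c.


s = (1, 0, 0, 1)^T, error position = 9, corrected codeword c = 100010001001011

Compute s = H r^T mod 2 one row at a time:
  s_1 = 0 + 0 + 0 + 0 + 1 + 0 + 1 + 1 = 3 ≡ 1 (mod 2).
  s_2 = 0 + 1 + 0 + 0 + 1 + 0 + 1 + 1 = 4 ≡ 0 (mod 2).
  s_3 = 0 + 0 + 0 + 0 + 0 + 0 + 1 + 1 = 2 ≡ 0 (mod 2).
  s_4 = 1 + 0 + 1 + 0 + 0 + 0 + 0 + 1 = 3 ≡ 1 (mod 2).
s = (1, 0, 0, 1)^T — this equals column 9 of H (binary 1001), so error is at position 9.
Correct: flip bit 9 of r = 100010000001011 to get c = 100010001001011.


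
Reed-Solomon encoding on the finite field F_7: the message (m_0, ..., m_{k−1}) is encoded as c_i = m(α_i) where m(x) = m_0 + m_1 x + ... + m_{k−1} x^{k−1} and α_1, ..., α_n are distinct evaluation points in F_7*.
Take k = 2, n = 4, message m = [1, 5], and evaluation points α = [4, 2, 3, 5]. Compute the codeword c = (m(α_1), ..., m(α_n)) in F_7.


c = [0, 4, 2, 5]

Message polynomial: m(x) = 1 + 5·x (mod 7).
For each evaluation point α_i, compute m(α_i) mod 7:
  α_1 = 4: Horner steps 5 → 0, so m(4) = 0.
  α_2 = 2: Horner steps 5 → 4, so m(2) = 4.
  α_3 = 3: Horner steps 5 → 2, so m(3) = 2.
  α_4 = 5: Horner steps 5 → 5, so m(5) = 5.
Codeword c = [0, 4, 2, 5] ∈ F_7^4.


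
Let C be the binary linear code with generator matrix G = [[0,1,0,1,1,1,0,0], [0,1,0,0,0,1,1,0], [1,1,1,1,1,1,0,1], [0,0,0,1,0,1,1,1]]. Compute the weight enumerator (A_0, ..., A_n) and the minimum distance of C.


Weight distribution: A_0 = 1, A_3 = 5, A_4 = 5, A_5 = 2, A_6 = 2, A_7 = 1. Minimum distance d = 3.

Enumerate all 2^4 = 16 messages m ∈ F_2^4.
For each, compute codeword c = mG in F_2^8, then tally its weight.
  m = 0000 → c = 00000000, weight = 0.
  m = 1000 → c = 01011100, weight = 4.
  m = 0100 → c = 01000110, weight = 3.
  m = 1100 → c = 00011010, weight = 3.
  m = 0010 → c = 11111101, weight = 7.
  m = 1010 → c = 10100001, weight = 3.
  m = 0110 → c = 10111011, weight = 6.
  m = 1110 → c = 11100111, weight = 6.
  m = 0001 → c = 00010111, weight = 4.
  m = 1001 → c = 01001011, weight = 4.
  m = 0101 → c = 01010001, weight = 3.
  m = 1101 → c = 00001101, weight = 3.
  m = 0011 → c = 11101010, weight = 5.
  m = 1011 → c = 10110110, weight = 5.
  m = 0111 → c = 10101100, weight = 4.
  m = 1111 → c = 11110000, weight = 4.
Tally weights:
  weight 0: 1 codewords.
  weight 3: 5 codewords.
  weight 4: 5 codewords.
  weight 5: 2 codewords.
  weight 6: 2 codewords.
  weight 7: 1 codewords.
Minimum distance d = smallest w > 0 with A_w > 0 = 3.
Sanity: Σ A_w = 16 = 2^4 = 16 ✓.


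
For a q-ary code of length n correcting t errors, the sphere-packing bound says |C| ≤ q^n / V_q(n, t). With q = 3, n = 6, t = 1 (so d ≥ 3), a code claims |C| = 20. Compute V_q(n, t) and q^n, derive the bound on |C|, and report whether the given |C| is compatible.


V_q(n, t) = 13, q^n = 729, Hamming bound = 56, |C| = 20 ≤ bound (satisfied).

Step 1: Compute V_q(n, t) = Σ_{j=0}^1 C(n, j) (q−1)^j.
  j = 0: C(6,0)·(2)^0 = 1·1 = 1.
  j = 1: C(6,1)·(2)^1 = 6·2 = 12.
  V_q(n, t) = 1 + 12 = 13.
Step 2: q^n = 3^6 = 729.
Step 3: Hamming bound ⌊q^n / V_q(n,t)⌋ = ⌊729/13⌋ = 56.
Step 4: Compare |C| = 20 to 56: satisfied.
The claimed |C| lies below the Hamming bound.


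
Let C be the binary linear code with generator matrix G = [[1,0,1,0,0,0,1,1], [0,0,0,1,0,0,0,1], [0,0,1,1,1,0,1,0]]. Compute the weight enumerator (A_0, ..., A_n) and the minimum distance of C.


Weight distribution: A_0 = 1, A_2 = 2, A_4 = 5. Minimum distance d = 2.

Enumerate all 2^3 = 8 messages m ∈ F_2^3.
For each, compute codeword c = mG in F_2^8, then tally its weight.
  m = 000 → c = 00000000, weight = 0.
  m = 100 → c = 10100011, weight = 4.
  m = 010 → c = 00010001, weight = 2.
  m = 110 → c = 10110010, weight = 4.
  m = 001 → c = 00111010, weight = 4.
  m = 101 → c = 10011001, weight = 4.
  m = 011 → c = 00101011, weight = 4.
  m = 111 → c = 10001000, weight = 2.
Tally weights:
  weight 0: 1 codewords.
  weight 2: 2 codewords.
  weight 4: 5 codewords.
Minimum distance d = smallest w > 0 with A_w > 0 = 2.
Sanity: Σ A_w = 8 = 2^3 = 8 ✓.


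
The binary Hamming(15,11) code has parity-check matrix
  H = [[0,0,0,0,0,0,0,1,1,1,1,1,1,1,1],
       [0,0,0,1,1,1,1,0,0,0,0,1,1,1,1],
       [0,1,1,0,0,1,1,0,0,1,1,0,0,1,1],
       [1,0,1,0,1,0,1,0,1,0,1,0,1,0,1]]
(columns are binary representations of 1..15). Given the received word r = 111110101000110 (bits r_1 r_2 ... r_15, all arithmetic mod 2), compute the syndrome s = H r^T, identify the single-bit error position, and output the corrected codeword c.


s = (1, 1, 0, 0)^T, error position = 12, corrected codeword c = 111110101001110

Compute s = H r^T mod 2 one row at a time:
  s_1 = 0 + 1 + 0 + 0 + 0 + 1 + 1 + 0 = 3 ≡ 1 (mod 2).
  s_2 = 1 + 1 + 0 + 1 + 0 + 1 + 1 + 0 = 5 ≡ 1 (mod 2).
  s_3 = 1 + 1 + 0 + 1 + 0 + 0 + 1 + 0 = 4 ≡ 0 (mod 2).
  s_4 = 1 + 1 + 1 + 1 + 1 + 0 + 1 + 0 = 6 ≡ 0 (mod 2).
s = (1, 1, 0, 0)^T — this equals column 12 of H (binary 1100), so error is at position 12.
Correct: flip bit 12 of r = 111110101000110 to get c = 111110101001110.


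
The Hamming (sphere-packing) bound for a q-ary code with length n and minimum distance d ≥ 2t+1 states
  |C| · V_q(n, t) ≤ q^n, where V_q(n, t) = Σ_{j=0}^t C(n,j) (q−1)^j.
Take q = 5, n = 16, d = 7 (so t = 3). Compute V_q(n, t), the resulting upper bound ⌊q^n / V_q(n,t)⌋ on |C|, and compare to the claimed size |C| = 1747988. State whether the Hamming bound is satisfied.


V_q(n, t) = 37825, q^n = 152587890625, Hamming bound = 4034048, |C| = 1747988 ≤ bound (satisfied).

Step 1: Compute V_q(n, t) = Σ_{j=0}^3 C(n, j) (q−1)^j.
  j = 0: C(16,0)·(4)^0 = 1·1 = 1.
  j = 1: C(16,1)·(4)^1 = 16·4 = 64.
  j = 2: C(16,2)·(4)^2 = 120·16 = 1920.
  j = 3: C(16,3)·(4)^3 = 560·64 = 35840.
  V_q(n, t) = 1 + 64 + 1920 + 35840 = 37825.
Step 2: q^n = 5^16 = 152587890625.
Step 3: Hamming bound ⌊q^n / V_q(n,t)⌋ = ⌊152587890625/37825⌋ = 4034048.
Step 4: Compare |C| = 1747988 to 4034048: satisfied.
The claimed |C| lies below the Hamming bound.


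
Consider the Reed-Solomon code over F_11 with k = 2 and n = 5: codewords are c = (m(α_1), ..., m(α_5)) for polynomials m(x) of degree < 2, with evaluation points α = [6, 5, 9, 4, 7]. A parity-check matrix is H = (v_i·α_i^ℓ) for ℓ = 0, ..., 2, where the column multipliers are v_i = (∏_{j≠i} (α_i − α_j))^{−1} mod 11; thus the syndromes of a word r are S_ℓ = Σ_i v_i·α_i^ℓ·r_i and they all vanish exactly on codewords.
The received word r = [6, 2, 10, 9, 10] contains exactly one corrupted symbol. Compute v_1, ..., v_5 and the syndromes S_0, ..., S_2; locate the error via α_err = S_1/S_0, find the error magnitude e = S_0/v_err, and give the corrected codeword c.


S = (8, 6, 10), error at position 3, error magnitude e = 3, c = [6, 2, 7, 9, 10].

Step 1: column multipliers v_i = (∏_{j≠i}(α_i − α_j))^{−1} mod 11.
  i = 1 (α = 6): (6−5)(6−9)(6−4)(6−7) = 1·(−3)·2·(−1) = 6 ≡ 6, so v_1 = 6^{−1} = 2 (mod 11).
  i = 2 (α = 5): (5−6)(5−9)(5−4)(5−7) = (−1)·(−4)·1·(−2) = −8 ≡ 3, so v_2 = 3^{−1} = 4 (mod 11).
  i = 3 (α = 9): (9−6)(9−5)(9−4)(9−7) = 3·4·5·2 = 120 ≡ 10, so v_3 = 10^{−1} = 10 (mod 11).
  i = 4 (α = 4): (4−6)(4−5)(4−9)(4−7) = (−2)·(−1)·(−5)·(−3) = 30 ≡ 8, so v_4 = 8^{−1} = 7 (mod 11).
  i = 5 (α = 7): (7−6)(7−5)(7−9)(7−4) = 1·2·(−2)·3 = −12 ≡ 10, so v_5 = 10^{−1} = 10 (mod 11).
  v = [2, 4, 10, 7, 10].
Step 2: syndromes of r = [6, 2, 10, 9, 10] (all sums mod 11).
  S_0 = Σ v_i r_i = 2·6 + 4·2 + 10·10 + 7·9 + 10·10 = 283 ≡ 8.
  S_1 = Σ v_i α_i r_i = 2·6·6 + 4·5·2 + 10·9·10 + 7·4·9 + 10·7·10 = 1964 ≡ 6.
  α_i^2 mod 11 = [3, 3, 4, 5, 5].
  S_2 = Σ v_i α_i^2 r_i = 2·3·6 + 4·3·2 + 10·4·10 + 7·5·9 + 10·5·10 = 1275 ≡ 10.
  S = (8, 6, 10) ≠ 0, so r is not a codeword (an error is present).
Step 3: locate the error. For a single error e at position i, S_ℓ = v_i·e·α_i^ℓ, so α_err = S_1/S_0.
  S_0^{−1} = 8^{−1} = 7 (mod 11), so α_err = 6·7 = 42 ≡ 9 = α_3. Error position i = 3.
  Consistency check: S_2/S_1 = 10·2 = 20 ≡ 9 = α_err ✓ (single-error assumption holds).
Step 4: error magnitude e = S_0/v_3 = S_0·∏_{j≠3}(α_3 − α_j) = 8·10 = 80 ≡ 3 (mod 11).
Step 5: correct position 3: c_3 = r_3 − e = 10 − 3 ≡ 7 (mod 11). Hence c = [6, 2, 7, 9, 10].
  Check: interpolating c through the α_i gives m(x) = 4 + 4·x (degree < 2) with m(α_i) = c_i for every i, so c is indeed a codeword.


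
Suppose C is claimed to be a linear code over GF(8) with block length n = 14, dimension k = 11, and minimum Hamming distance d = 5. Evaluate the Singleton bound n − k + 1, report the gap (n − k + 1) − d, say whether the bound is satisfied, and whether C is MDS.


Singleton RHS = n − k + 1 = 4, slack = -1, bound violated (no such code; not MDS).

Singleton bound: d ≤ n − k + 1.
Here n = 14, k = 11, so n − k + 1 = 4.
Given d = 5, check d ≤ 4: NO.
Slack = (n − k + 1) − d = -1.
The slack is negative: d = 5 exceeds n − k + 1 = 4 by 1, so the Singleton bound is violated and no linear [14, 11, 5]_8 code can exist. In particular it is not MDS (MDS requires d = n − k + 1 exactly).
Description: the claimed parameters are [14, 11, 5]_8; such a code would be impossible (violates the Singleton bound).


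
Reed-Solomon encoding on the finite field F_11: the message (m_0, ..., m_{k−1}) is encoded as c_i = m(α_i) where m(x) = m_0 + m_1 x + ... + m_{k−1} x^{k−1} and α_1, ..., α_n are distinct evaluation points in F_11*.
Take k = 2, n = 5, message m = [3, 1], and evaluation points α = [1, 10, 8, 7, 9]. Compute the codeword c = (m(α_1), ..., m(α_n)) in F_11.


c = [4, 2, 0, 10, 1]

Message polynomial: m(x) = 3 + 1·x (mod 11).
For each evaluation point α_i, compute m(α_i) mod 11:
  α_1 = 1: Horner steps 1 → 4, so m(1) = 4.
  α_2 = 10: Horner steps 1 → 2, so m(10) = 2.
  α_3 = 8: Horner steps 1 → 0, so m(8) = 0.
  α_4 = 7: Horner steps 1 → 10, so m(7) = 10.
  α_5 = 9: Horner steps 1 → 1, so m(9) = 1.
Codeword c = [4, 2, 0, 10, 1] ∈ F_11^5.


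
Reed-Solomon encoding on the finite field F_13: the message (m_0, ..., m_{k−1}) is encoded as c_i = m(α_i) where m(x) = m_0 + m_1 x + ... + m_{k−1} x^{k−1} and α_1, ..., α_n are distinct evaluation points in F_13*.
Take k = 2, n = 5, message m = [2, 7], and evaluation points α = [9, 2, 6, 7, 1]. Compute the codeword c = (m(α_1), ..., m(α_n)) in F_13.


c = [0, 3, 5, 12, 9]

Message polynomial: m(x) = 2 + 7·x (mod 13).
For each evaluation point α_i, compute m(α_i) mod 13:
  α_1 = 9: Horner steps 7 → 0, so m(9) = 0.
  α_2 = 2: Horner steps 7 → 3, so m(2) = 3.
  α_3 = 6: Horner steps 7 → 5, so m(6) = 5.
  α_4 = 7: Horner steps 7 → 12, so m(7) = 12.
  α_5 = 1: Horner steps 7 → 9, so m(1) = 9.
Codeword c = [0, 3, 5, 12, 9] ∈ F_13^5.
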